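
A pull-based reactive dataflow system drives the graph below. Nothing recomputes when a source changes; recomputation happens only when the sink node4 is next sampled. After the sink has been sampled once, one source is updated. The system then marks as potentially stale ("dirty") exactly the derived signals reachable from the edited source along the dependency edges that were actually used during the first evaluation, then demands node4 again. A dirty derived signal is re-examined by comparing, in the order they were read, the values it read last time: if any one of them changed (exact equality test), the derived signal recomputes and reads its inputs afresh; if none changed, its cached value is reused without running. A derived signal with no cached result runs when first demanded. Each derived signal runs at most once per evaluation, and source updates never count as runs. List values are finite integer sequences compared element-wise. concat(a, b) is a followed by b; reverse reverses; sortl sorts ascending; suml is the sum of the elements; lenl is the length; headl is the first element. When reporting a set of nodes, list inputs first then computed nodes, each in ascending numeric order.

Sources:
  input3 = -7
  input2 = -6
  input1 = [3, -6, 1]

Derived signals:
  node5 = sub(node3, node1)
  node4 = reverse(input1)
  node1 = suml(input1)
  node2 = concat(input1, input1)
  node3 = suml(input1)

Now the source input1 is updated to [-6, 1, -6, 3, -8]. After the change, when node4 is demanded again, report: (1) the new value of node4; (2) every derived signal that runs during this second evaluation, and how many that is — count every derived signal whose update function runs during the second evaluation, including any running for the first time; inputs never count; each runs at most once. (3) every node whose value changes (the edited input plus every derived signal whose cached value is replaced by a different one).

New value of node4: [-8, 3, -6, 1, -6].
Derived signals that run: node4 — 1 in total.
Values that change: input1, node4.

First evaluation (everything demanded from the output):
  node4 = reverse([3, -6, 1]) = [1, -6, 3]

Propagation after the edit:
  node4: runs — input1 [3, -6, 1]->[-6, 1, -6, 3, -8]; result [-8, 3, -6, 1, -6].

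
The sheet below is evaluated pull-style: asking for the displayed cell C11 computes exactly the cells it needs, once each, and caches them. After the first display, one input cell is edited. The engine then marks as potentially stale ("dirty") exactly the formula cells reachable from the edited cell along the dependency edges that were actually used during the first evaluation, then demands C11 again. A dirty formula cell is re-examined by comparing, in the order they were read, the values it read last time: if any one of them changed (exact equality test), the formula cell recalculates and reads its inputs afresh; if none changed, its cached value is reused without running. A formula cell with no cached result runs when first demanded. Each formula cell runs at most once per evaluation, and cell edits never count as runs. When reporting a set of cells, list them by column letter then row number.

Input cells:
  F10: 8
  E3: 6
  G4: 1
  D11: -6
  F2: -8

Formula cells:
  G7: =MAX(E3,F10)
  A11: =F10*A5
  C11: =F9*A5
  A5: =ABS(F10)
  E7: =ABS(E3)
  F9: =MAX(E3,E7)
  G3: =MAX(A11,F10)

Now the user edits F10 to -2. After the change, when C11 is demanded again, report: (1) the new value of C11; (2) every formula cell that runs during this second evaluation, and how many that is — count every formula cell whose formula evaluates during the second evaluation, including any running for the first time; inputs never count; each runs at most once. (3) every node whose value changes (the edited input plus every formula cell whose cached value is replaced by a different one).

First demand of the output computes:
  A5 = ABS(8) = 8
  E7 = ABS(6) = 6
  F9 = MAX(6, 6) = 6
  C11 = 6 * 8 = 48

After the edit, cleaning proceeds:
  A5: a read changed (F10 8->-2) — executes, giving 2.
  C11: a read changed (A5 8->2) — executes, giving 12.

Demanding C11 again yields 12.
2 formula cells run: A5, C11.
The nodes whose values change: A5, C11, F10.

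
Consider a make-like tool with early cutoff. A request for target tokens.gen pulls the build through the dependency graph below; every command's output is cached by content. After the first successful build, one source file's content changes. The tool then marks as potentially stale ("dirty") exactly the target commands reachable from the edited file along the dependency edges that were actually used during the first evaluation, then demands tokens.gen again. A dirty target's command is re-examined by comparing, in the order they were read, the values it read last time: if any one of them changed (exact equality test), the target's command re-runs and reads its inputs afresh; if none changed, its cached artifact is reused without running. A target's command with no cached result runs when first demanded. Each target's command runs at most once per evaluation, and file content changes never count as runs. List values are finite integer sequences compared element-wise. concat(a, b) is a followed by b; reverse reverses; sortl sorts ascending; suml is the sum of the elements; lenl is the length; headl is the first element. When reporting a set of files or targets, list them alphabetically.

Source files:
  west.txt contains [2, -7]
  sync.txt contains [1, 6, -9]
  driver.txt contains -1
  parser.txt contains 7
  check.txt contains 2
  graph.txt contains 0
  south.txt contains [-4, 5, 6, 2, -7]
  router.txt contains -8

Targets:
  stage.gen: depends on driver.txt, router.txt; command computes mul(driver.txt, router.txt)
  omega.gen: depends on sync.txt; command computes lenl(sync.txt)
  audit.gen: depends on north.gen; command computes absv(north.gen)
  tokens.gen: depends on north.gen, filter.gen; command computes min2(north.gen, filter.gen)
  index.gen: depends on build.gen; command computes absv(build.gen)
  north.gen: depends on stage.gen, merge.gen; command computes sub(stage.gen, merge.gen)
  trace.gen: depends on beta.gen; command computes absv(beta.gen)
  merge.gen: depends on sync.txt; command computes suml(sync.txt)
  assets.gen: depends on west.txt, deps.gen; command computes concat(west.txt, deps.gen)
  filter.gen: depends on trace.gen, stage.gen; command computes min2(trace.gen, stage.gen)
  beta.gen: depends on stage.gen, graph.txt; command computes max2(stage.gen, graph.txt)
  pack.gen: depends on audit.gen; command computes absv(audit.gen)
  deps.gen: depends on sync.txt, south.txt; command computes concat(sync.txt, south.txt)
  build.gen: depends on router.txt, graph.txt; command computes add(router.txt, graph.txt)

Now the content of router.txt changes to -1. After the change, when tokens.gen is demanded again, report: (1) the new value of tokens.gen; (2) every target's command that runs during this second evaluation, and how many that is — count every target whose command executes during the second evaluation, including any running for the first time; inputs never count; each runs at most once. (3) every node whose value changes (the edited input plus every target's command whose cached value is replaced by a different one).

Demanding tokens.gen again yields 1.
6 target commands run: beta.gen, filter.gen, north.gen, stage.gen, tokens.gen, trace.gen.
The nodes whose values change: beta.gen, filter.gen, north.gen, router.txt, stage.gen, tokens.gen, trace.gen.

First demand of the output computes:
  merge.gen = suml([1, 6, -9]) = -2
  stage.gen = mul(-1, -8) = 8
  beta.gen = max2(8, 0) = 8
  north.gen = sub(8, -2) = 10
  trace.gen = absv(8) = 8
  filter.gen = min2(8, 8) = 8
  tokens.gen = min2(10, 8) = 8

After the edit, cleaning proceeds:
  stage.gen: a read changed (router.txt -8->-1) — executes, giving 1.
  beta.gen: a read changed (stage.gen 8->1) — executes, giving 1.
  north.gen: a read changed (stage.gen 8->1) — executes, giving 3.
  trace.gen: a read changed (beta.gen 8->1) — executes, giving 1.
  filter.gen: a read changed (trace.gen 8->1; stage.gen 8->1) — executes, giving 1.
  tokens.gen: a read changed (north.gen 10->3; filter.gen 8->1) — executes, giving 1.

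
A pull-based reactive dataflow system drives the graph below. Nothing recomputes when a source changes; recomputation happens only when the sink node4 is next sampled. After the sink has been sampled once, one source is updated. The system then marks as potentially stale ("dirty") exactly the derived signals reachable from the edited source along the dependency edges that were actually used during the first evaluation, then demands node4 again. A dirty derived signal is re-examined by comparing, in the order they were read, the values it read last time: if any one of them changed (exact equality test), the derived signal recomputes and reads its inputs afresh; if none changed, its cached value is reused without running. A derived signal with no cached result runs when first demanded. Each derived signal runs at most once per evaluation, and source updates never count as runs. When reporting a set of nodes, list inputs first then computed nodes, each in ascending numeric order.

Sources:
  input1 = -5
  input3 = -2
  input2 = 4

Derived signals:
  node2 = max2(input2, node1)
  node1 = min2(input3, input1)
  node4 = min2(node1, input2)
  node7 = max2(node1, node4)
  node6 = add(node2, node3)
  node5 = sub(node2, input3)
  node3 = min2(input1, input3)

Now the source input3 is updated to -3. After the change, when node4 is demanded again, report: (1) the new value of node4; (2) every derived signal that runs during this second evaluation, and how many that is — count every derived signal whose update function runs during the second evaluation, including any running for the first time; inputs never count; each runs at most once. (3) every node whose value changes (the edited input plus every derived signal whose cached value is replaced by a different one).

New value of node4: -5.
Derived signals that run: node1 — 1 in total.
Values that change: input3.
Key observation: the change is absorbed at node1 — it re-runs but produces the same value, and the output's value is unchanged.

First evaluation (everything demanded from the output):
  node1 = min2(-2, -5) = -5
  node4 = min2(-5, 4) = -5

Propagation after the edit:
  node1: runs — input3 -2->-3; result -5 (same value as before).
  node4: checked — values it read are unchanged (node1 unchanged, input2 unchanged); reused cached -5 without running.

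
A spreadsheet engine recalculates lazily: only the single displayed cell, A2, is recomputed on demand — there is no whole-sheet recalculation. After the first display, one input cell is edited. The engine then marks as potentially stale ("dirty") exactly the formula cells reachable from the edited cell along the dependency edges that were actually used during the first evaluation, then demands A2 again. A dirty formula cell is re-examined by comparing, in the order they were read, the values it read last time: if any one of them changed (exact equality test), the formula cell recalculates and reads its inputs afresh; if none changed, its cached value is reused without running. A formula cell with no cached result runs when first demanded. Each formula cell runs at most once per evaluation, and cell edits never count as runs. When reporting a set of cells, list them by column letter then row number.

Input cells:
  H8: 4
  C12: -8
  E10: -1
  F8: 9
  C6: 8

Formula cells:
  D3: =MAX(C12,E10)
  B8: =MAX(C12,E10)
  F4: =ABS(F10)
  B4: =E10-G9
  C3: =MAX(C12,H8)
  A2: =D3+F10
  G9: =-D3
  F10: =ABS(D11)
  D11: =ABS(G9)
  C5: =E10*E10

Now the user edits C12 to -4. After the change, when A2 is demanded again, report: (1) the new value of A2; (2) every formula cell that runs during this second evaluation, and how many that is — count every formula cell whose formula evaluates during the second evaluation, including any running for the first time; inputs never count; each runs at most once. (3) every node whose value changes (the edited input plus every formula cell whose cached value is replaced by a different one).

First evaluation (everything demanded from the output):
  D3 = MAX(-8, -1) = -1
  G9 = -(-1) = 1
  D11 = ABS(1) = 1
  F10 = ABS(1) = 1
  A2 = -1 + 1 = 0

Propagation after the edit:
  D3: runs — C12 -8->-4; result -1 (same value as before).
  G9: checked — values it read are unchanged (D3 unchanged); reused cached 1 without running.
  D11: checked — values it read are unchanged (G9 unchanged); reused cached 1 without running.
  F10: checked — values it read are unchanged (D11 unchanged); reused cached 1 without running.
  A2: checked — values it read are unchanged (D3 unchanged, F10 unchanged); reused cached 0 without running.

Key observation: the change is absorbed at D3 — it re-runs but produces the same value, and the output's value is unchanged.

New value of A2: 0.
Formula cells that run: D3 — 1 in total.
Values that change: C12.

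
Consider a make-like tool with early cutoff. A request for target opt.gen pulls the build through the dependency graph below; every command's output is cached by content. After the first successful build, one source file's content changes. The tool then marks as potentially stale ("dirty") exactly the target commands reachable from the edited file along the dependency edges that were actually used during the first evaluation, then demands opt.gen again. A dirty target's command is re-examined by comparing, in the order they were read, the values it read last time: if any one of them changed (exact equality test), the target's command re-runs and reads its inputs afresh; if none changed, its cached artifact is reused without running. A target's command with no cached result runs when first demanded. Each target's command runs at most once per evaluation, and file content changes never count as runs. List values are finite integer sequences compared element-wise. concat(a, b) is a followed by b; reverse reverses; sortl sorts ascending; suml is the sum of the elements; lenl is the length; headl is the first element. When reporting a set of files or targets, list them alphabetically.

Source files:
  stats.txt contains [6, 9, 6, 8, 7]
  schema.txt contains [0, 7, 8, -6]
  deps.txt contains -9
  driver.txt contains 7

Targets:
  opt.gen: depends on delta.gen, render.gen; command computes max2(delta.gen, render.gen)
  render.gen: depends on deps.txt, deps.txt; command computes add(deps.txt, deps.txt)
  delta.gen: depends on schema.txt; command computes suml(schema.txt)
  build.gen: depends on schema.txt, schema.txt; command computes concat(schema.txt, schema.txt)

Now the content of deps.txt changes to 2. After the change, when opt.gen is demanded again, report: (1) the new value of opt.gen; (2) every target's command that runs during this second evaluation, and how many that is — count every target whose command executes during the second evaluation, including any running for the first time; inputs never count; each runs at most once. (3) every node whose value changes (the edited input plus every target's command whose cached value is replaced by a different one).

Demanding opt.gen again yields 9.
2 target commands run: opt.gen, render.gen.
The nodes whose values change: deps.txt, render.gen.

First demand of the output computes:
  delta.gen = suml([0, 7, 8, -6]) = 9
  render.gen = add(-9, -9) = -18
  opt.gen = max2(9, -18) = 9

After the edit, cleaning proceeds:
  render.gen: a read changed (deps.txt -9->2; deps.txt -9->2) — executes, giving 4.
  opt.gen: a read changed (render.gen -18->4) — executes, giving 9 — identical to its old value.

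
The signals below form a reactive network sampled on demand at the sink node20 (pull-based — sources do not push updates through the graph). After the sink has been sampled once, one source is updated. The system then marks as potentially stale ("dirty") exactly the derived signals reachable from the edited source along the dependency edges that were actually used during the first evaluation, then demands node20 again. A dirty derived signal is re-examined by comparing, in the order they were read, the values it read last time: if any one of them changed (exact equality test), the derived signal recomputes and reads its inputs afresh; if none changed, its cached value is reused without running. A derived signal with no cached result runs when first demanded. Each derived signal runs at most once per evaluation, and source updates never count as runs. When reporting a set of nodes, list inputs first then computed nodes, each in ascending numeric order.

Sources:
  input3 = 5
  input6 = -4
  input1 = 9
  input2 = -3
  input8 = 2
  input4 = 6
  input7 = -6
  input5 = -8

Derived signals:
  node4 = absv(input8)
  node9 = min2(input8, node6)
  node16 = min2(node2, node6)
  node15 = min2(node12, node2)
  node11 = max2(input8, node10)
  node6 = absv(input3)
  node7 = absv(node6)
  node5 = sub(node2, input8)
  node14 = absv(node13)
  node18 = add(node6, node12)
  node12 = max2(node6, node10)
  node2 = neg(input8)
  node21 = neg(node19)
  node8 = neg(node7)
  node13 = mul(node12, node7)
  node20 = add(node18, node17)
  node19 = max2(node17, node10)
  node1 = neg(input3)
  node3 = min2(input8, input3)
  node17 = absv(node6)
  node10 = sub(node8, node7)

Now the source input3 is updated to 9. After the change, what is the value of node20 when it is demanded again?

Initial pass — values computed on the first demand:
  node6 = absv(5) = 5
  node7 = absv(5) = 5
  node8 = neg(5) = -5
  node10 = sub(-5, 5) = -10
  node12 = max2(5, -10) = 5
  node17 = absv(5) = 5
  node18 = add(5, 5) = 10
  node20 = add(10, 5) = 15

Second demand — change propagation:
  node6: re-runs because input3 5->9; new result 9.
  node7: re-runs because node6 5->9; new result 9.
  node8: re-runs because node7 5->9; new result -9.
  node10: re-runs because node8 -5->-9; node7 5->9; new result -18.
  node12: re-runs because node6 5->9; node10 -10->-18; new result 9.
  node17: re-runs because node6 5->9; new result 9.
  node18: re-runs because node6 5->9; node12 5->9; new result 18.
  node20: re-runs because node18 10->18; node17 5->9; new result 27.

node20 now evaluates to 27.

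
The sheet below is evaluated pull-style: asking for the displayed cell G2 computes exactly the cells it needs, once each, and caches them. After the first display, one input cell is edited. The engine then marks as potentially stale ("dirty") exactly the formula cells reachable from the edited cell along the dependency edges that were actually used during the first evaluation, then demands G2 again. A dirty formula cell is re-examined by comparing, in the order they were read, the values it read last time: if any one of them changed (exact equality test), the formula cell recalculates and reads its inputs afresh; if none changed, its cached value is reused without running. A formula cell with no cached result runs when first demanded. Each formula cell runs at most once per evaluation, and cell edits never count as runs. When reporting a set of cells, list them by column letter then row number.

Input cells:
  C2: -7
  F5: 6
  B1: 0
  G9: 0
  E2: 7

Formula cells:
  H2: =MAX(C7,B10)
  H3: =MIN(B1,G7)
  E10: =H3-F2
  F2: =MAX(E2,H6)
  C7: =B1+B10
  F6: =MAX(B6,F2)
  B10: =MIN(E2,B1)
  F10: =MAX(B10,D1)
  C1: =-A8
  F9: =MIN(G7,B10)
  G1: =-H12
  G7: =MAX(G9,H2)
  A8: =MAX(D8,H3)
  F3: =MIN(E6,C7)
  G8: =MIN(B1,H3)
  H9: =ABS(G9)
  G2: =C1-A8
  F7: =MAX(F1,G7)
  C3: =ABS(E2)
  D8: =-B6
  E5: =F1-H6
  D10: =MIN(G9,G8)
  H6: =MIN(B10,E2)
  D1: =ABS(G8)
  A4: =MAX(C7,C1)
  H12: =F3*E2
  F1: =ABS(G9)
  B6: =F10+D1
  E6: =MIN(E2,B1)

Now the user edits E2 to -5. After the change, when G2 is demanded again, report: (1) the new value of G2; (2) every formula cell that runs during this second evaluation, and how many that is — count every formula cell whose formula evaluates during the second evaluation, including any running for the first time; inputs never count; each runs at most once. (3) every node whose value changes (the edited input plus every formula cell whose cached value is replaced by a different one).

First demand of the output computes:
  B10 = MIN(7, 0) = 0
  C7 = 0 + 0 = 0
  H2 = MAX(0, 0) = 0
  G7 = MAX(0, 0) = 0
  H3 = MIN(0, 0) = 0
  G8 = MIN(0, 0) = 0
  D1 = ABS(0) = 0
  F10 = MAX(0, 0) = 0
  B6 = 0 + 0 = 0
  D8 = -(0) = 0
  A8 = MAX(0, 0) = 0
  C1 = -(0) = 0
  G2 = 0 - 0 = 0

After the edit, cleaning proceeds:
  B10: a read changed (E2 7->-5) — executes, giving -5.
  C7: a read changed (B10 0->-5) — executes, giving -5.
  H2: a read changed (C7 0->-5; B10 0->-5) — executes, giving -5.
  G7: a read changed (H2 0->-5) — executes, giving 0 — identical to its old value.
  H3: dirty, but its reads are unchanged (B1 unchanged, G7 unchanged); cached 0 stands.
  G8: dirty, but its reads are unchanged (B1 unchanged, H3 unchanged); cached 0 stands.
  D1: dirty, but its reads are unchanged (G8 unchanged); cached 0 stands.
  F10: a read changed (B10 0->-5) — executes, giving 0 — identical to its old value.
  B6: dirty, but its reads are unchanged (F10 unchanged, D1 unchanged); cached 0 stands.
  D8: dirty, but its reads are unchanged (B6 unchanged); cached 0 stands.
  A8: dirty, but its reads are unchanged (D8 unchanged, H3 unchanged); cached 0 stands.
  C1: dirty, but its reads are unchanged (A8 unchanged); cached 0 stands.
  G2: dirty, but its reads are unchanged (C1 unchanged, A8 unchanged); cached 0 stands.

Note where the cutoff bites: H3 is checked, finds nothing changed, and keeps its cache.

Demanding G2 again yields 0.
5 formula cells run: B10, C7, F10, G7, H2.
The nodes whose values change: B10, C7, E2, H2.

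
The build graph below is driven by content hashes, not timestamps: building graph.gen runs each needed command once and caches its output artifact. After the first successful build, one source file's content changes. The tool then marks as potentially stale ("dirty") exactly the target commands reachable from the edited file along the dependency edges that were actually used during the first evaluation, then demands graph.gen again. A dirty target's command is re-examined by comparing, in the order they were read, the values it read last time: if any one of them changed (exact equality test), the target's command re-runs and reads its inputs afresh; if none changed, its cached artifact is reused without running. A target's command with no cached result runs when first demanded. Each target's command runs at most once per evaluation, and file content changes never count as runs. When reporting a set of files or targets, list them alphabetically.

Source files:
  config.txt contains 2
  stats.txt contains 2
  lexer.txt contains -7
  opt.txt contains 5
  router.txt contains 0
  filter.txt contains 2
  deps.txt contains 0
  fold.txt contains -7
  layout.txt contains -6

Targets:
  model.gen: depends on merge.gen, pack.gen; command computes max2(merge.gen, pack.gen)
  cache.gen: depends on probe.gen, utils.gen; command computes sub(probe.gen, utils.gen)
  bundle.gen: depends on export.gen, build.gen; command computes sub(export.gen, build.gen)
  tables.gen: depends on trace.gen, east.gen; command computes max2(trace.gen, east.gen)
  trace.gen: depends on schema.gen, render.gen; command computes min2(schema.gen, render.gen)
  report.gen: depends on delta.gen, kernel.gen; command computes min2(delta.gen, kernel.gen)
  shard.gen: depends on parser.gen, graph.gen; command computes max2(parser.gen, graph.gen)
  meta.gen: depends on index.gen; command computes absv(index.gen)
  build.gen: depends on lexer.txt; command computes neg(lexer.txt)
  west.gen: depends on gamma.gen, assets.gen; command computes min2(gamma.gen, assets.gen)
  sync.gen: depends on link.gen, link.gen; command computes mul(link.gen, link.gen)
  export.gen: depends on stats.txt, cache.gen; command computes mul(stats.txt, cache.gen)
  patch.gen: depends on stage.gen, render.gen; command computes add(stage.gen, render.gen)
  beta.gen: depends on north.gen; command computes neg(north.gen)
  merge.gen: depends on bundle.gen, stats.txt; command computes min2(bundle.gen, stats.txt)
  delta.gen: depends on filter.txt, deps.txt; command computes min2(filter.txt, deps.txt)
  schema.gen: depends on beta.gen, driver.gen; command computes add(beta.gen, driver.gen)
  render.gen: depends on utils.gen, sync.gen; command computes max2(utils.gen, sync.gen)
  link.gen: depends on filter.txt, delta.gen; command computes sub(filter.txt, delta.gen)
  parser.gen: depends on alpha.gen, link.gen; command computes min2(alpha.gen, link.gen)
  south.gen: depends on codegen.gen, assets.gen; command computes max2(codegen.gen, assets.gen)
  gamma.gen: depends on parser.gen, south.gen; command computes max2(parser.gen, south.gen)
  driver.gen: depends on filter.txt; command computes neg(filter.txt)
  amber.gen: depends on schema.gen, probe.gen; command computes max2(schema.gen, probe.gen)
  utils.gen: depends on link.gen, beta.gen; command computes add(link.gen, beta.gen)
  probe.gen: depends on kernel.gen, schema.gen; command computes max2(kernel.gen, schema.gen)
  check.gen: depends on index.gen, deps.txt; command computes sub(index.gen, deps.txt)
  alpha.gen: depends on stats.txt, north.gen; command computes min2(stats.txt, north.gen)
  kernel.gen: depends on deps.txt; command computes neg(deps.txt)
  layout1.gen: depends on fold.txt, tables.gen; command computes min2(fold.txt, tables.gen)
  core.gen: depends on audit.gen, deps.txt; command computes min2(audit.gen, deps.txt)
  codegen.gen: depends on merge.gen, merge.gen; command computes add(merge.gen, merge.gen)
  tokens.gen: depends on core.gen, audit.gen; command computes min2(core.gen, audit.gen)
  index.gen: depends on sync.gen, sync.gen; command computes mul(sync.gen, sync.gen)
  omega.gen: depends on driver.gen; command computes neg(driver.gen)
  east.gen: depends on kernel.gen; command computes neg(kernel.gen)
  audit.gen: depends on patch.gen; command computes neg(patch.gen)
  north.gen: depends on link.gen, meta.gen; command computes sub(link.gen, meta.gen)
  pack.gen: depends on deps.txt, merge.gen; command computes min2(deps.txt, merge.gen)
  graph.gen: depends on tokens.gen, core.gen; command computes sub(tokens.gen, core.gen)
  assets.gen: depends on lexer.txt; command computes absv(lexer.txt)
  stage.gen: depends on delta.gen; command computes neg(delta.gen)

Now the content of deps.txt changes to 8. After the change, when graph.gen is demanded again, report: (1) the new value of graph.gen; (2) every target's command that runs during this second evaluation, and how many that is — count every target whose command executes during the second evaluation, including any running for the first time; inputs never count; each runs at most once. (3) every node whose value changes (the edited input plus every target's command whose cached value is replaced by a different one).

Initial pass — values computed on the first demand:
  delta.gen = min2(2, 0) = 0
  link.gen = sub(2, 0) = 2
  stage.gen = neg(0) = 0
  sync.gen = mul(2, 2) = 4
  index.gen = mul(4, 4) = 16
  meta.gen = absv(16) = 16
  north.gen = sub(2, 16) = -14
  beta.gen = neg(-14) = 14
  utils.gen = add(2, 14) = 16
  render.gen = max2(16, 4) = 16
  patch.gen = add(0, 16) = 16
  audit.gen = neg(16) = -16
  core.gen = min2(-16, 0) = -16
  tokens.gen = min2(-16, -16) = -16
  graph.gen = sub(-16, -16) = 0

Second demand — change propagation:
  delta.gen: re-runs because deps.txt 0->8; new result 2.
  link.gen: re-runs because delta.gen 0->2; new result 0.
  stage.gen: re-runs because delta.gen 0->2; new result -2.
  sync.gen: re-runs because link.gen 2->0; link.gen 2->0; new result 0.
  index.gen: re-runs because sync.gen 4->0; sync.gen 4->0; new result 0.
  meta.gen: re-runs because index.gen 16->0; new result 0.
  north.gen: re-runs because link.gen 2->0; meta.gen 16->0; new result 0.
  beta.gen: re-runs because north.gen -14->0; new result 0.
  utils.gen: re-runs because link.gen 2->0; beta.gen 14->0; new result 0.
  render.gen: re-runs because utils.gen 16->0; sync.gen 4->0; new result 0.
  patch.gen: re-runs because stage.gen 0->-2; render.gen 16->0; new result -2.
  audit.gen: re-runs because patch.gen 16->-2; new result 2.
  core.gen: re-runs because audit.gen -16->2; deps.txt 0->8; new result 2.
  tokens.gen: re-runs because core.gen -16->2; audit.gen -16->2; new result 2.
  graph.gen: re-runs because tokens.gen -16->2; core.gen -16->2; new result 0 (unchanged).

graph.gen now evaluates to 0.
Run set: audit.gen, beta.gen, core.gen, delta.gen, graph.gen, index.gen, link.gen, meta.gen, north.gen, patch.gen, render.gen, stage.gen, sync.gen, tokens.gen, utils.gen (15 run).
Changed values: audit.gen, beta.gen, core.gen, delta.gen, deps.txt, index.gen, link.gen, meta.gen, north.gen, patch.gen, render.gen, stage.gen, sync.gen, tokens.gen, utils.gen.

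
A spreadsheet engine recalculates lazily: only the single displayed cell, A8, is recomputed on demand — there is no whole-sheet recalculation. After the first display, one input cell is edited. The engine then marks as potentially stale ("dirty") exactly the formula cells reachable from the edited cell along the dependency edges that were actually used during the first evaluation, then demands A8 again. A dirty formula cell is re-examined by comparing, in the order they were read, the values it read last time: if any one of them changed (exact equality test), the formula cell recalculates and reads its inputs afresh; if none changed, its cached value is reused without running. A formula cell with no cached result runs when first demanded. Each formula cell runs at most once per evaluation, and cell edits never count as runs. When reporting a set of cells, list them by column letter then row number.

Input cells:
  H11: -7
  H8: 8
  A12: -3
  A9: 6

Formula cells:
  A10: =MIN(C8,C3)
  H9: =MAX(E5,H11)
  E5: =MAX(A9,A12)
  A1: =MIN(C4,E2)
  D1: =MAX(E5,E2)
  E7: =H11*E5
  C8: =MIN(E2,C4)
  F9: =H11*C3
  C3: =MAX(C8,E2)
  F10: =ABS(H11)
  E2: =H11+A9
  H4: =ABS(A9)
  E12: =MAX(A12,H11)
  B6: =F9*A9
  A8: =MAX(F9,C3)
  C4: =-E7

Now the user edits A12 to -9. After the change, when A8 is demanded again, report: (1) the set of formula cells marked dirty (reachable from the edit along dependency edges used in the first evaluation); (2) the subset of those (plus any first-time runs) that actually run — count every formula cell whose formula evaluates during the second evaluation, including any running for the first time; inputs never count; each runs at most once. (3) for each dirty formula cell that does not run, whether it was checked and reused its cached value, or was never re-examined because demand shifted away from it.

Marked dirty: A8, C3, C4, C8, E5, E7, F9.
Formula cells that run: E5 — 1 in total.
Checked but reused from cache: A8, C3, C4, C8, E7, F9.
Key observation: the change is absorbed at E5 — it re-runs but produces the same value, and the output's value is unchanged.

First evaluation (everything demanded from the output):
  E2 = -7 + 6 = -1
  E5 = MAX(6, -3) = 6
  E7 = -7 * 6 = -42
  C4 = -(-42) = 42
  C8 = MIN(-1, 42) = -1
  C3 = MAX(-1, -1) = -1
  F9 = -7 * -1 = 7
  A8 = MAX(7, -1) = 7

Propagation after the edit:
  E5: runs — A12 -3->-9; result 6 (same value as before).
  E7: checked — values it read are unchanged (H11 unchanged, E5 unchanged); reused cached -42 without running.
  C4: checked — values it read are unchanged (E7 unchanged); reused cached 42 without running.
  C8: checked — values it read are unchanged (E2 unchanged, C4 unchanged); reused cached -1 without running.
  C3: checked — values it read are unchanged (C8 unchanged, E2 unchanged); reused cached -1 without running.
  F9: checked — values it read are unchanged (H11 unchanged, C3 unchanged); reused cached 7 without running.
  A8: checked — values it read are unchanged (F9 unchanged, C3 unchanged); reused cached 7 without running.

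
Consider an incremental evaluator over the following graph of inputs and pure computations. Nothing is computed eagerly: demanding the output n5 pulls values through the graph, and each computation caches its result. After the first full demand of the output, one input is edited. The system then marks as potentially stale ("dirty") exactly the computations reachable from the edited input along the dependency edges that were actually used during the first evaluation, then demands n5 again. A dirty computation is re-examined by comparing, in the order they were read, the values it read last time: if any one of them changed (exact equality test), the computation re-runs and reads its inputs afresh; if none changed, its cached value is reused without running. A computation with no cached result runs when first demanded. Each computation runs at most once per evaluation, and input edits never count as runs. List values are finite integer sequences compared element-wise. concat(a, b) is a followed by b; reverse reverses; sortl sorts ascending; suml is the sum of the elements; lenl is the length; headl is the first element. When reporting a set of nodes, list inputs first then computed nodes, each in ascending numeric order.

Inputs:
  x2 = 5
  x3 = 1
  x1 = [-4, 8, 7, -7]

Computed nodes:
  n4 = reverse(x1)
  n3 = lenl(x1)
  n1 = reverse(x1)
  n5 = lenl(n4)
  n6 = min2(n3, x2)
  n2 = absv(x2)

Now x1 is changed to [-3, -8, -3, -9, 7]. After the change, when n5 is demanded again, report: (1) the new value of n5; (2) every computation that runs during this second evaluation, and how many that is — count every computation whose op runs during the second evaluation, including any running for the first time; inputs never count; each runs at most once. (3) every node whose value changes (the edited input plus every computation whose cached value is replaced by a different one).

n5 now evaluates to 5.
Run set: n4, n5 (2 run).
Changed values: x1, n4, n5.

Initial pass — values computed on the first demand:
  n4 = reverse([-4, 8, 7, -7]) = [-7, 7, 8, -4]
  n5 = lenl([-7, 7, 8, -4]) = 4

Second demand — change propagation:
  n4: re-runs because x1 [-4, 8, 7, -7]->[-3, -8, -3, -9, 7]; new result [7, -9, -3, -8, -3].
  n5: re-runs because n4 [-7, 7, 8, -4]->[7, -9, -3, -8, -3]; new result 5.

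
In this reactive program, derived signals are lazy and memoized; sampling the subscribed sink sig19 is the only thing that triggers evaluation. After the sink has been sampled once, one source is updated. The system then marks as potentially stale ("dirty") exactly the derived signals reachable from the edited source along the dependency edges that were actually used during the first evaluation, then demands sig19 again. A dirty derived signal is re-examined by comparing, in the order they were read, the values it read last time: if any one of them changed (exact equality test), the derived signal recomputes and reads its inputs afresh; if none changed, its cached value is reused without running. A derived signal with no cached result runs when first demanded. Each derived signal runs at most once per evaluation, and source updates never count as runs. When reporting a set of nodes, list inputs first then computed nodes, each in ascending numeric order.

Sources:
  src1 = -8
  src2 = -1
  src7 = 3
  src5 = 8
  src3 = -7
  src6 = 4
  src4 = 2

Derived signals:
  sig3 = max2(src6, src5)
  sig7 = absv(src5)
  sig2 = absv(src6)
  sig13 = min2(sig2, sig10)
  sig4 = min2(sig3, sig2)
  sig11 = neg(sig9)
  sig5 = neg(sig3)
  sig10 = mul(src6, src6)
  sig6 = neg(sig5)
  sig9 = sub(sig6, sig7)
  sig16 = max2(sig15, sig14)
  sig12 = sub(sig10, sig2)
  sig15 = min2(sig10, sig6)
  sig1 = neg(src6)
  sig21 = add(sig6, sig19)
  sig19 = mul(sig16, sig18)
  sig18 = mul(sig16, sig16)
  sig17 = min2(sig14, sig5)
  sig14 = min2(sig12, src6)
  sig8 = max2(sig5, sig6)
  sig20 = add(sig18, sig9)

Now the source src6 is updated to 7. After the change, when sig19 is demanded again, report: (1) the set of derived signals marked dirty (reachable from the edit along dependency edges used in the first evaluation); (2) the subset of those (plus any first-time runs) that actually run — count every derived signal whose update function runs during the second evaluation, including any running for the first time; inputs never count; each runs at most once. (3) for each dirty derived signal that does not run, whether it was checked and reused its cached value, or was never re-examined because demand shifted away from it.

The edit dirties: sig2, sig3, sig5, sig6, sig10, sig12, sig14, sig15, sig16, sig18, sig19.
7 derived signals run: sig2, sig3, sig10, sig12, sig14, sig15, sig16.
Cache hits after checking: sig5, sig6, sig18, sig19.
Note where the cutoff bites: sig5 is checked, finds nothing changed, and keeps its cache.

First demand of the output computes:
  sig2 = absv(4) = 4
  sig3 = max2(4, 8) = 8
  sig5 = neg(8) = -8
  sig6 = neg(-8) = 8
  sig10 = mul(4, 4) = 16
  sig12 = sub(16, 4) = 12
  sig14 = min2(12, 4) = 4
  sig15 = min2(16, 8) = 8
  sig16 = max2(8, 4) = 8
  sig18 = mul(8, 8) = 64
  sig19 = mul(8, 64) = 512

After the edit, cleaning proceeds:
  sig2: a read changed (src6 4->7) — executes, giving 7.
  sig3: a read changed (src6 4->7) — executes, giving 8 — identical to its old value.
  sig5: dirty, but its reads are unchanged (sig3 unchanged); cached -8 stands.
  sig6: dirty, but its reads are unchanged (sig5 unchanged); cached 8 stands.
  sig10: a read changed (src6 4->7; src6 4->7) — executes, giving 49.
  sig12: a read changed (sig10 16->49; sig2 4->7) — executes, giving 42.
  sig14: a read changed (sig12 12->42; src6 4->7) — executes, giving 7.
  sig15: a read changed (sig10 16->49) — executes, giving 8 — identical to its old value.
  sig16: a read changed (sig14 4->7) — executes, giving 8 — identical to its old value.
  sig18: dirty, but its reads are unchanged (sig16 unchanged, sig16 unchanged); cached 64 stands.
  sig19: dirty, but its reads are unchanged (sig16 unchanged, sig18 unchanged); cached 512 stands.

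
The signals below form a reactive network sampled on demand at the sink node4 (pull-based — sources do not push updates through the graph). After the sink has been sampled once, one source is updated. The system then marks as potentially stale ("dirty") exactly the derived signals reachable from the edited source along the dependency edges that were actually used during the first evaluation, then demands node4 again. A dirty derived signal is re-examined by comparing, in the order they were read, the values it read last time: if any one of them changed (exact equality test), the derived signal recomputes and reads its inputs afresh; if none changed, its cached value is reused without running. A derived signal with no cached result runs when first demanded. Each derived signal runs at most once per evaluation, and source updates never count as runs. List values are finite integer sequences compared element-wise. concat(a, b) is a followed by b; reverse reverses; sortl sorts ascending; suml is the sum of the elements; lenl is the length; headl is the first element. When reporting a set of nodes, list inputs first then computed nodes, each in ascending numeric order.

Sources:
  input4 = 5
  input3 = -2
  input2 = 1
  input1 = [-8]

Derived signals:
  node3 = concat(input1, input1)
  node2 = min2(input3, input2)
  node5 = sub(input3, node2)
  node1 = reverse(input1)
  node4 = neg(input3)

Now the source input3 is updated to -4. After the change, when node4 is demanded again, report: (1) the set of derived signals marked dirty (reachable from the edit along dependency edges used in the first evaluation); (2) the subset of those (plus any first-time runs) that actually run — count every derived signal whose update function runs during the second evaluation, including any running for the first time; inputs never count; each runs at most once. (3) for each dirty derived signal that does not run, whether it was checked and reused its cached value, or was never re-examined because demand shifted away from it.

Dirty set: node4.
Run set: node4 (1 run).
All dirty derived signals ended up running.

Initial pass — values computed on the first demand:
  node4 = neg(-2) = 2

Second demand — change propagation:
  node4: re-runs because input3 -2->-4; new result 4.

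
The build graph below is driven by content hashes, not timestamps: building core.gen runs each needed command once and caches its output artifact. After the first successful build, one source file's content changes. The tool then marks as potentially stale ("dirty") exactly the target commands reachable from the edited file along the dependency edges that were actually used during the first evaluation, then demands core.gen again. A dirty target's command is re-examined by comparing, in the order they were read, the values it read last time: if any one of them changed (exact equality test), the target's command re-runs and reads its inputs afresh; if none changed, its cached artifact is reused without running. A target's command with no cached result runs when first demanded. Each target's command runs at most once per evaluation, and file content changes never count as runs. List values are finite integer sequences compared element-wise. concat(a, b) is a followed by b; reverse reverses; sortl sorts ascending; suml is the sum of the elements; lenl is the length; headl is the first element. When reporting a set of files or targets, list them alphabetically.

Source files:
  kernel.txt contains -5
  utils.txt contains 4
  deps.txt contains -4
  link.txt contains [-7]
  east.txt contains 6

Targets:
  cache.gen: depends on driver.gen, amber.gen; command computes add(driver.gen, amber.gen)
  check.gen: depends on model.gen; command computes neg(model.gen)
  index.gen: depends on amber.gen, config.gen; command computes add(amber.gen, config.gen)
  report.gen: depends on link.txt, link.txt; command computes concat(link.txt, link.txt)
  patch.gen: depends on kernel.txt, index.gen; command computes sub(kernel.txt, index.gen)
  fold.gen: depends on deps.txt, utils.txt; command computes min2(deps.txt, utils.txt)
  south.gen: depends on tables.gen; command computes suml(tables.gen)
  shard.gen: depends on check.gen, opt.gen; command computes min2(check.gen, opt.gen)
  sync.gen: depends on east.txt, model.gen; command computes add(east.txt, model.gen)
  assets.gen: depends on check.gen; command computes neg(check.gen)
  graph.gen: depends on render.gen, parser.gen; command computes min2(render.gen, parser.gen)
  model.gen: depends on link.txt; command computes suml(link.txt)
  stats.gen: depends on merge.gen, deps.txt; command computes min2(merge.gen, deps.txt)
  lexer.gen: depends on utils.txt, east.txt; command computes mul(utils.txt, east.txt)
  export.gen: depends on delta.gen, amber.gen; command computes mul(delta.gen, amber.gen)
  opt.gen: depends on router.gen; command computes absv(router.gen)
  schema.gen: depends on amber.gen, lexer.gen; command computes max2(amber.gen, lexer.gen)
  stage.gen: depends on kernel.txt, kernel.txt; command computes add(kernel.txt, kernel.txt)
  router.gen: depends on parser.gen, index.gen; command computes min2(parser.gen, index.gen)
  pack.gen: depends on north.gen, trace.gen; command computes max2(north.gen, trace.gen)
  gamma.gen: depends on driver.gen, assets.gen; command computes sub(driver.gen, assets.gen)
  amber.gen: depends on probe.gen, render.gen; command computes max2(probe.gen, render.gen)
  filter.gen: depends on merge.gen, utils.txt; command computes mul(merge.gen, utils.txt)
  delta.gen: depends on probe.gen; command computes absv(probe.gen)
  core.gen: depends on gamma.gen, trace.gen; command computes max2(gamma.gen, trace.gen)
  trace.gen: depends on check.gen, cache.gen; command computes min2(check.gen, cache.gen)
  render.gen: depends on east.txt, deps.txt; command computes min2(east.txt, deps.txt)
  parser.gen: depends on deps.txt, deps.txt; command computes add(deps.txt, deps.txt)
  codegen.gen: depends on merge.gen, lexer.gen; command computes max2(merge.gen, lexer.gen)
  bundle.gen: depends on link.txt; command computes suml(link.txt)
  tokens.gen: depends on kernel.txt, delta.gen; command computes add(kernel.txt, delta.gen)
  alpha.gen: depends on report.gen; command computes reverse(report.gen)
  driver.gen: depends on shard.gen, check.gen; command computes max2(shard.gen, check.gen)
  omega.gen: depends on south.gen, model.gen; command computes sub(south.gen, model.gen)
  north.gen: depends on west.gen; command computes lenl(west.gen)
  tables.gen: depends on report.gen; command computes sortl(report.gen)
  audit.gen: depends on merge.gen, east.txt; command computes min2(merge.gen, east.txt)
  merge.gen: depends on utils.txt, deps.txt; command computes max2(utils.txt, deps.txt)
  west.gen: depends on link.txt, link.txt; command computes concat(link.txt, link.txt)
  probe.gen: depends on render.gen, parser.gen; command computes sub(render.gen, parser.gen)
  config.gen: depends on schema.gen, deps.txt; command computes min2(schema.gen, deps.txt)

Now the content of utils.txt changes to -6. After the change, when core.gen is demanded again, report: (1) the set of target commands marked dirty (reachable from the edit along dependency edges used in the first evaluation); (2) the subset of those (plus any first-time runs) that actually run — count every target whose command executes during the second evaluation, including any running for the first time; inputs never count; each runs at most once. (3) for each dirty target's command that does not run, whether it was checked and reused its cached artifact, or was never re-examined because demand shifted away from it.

Initial pass — values computed on the first demand:
  lexer.gen = mul(4, 6) = 24
  model.gen = suml([-7]) = -7
  check.gen = neg(-7) = 7
  assets.gen = neg(7) = -7
  parser.gen = add(-4, -4) = -8
  render.gen = min2(6, -4) = -4
  probe.gen = sub(-4, -8) = 4
  amber.gen = max2(4, -4) = 4
  schema.gen = max2(4, 24) = 24
  config.gen = min2(24, -4) = -4
  index.gen = add(4, -4) = 0
  router.gen = min2(-8, 0) = -8
  opt.gen = absv(-8) = 8
  shard.gen = min2(7, 8) = 7
  driver.gen = max2(7, 7) = 7
  cache.gen = add(7, 4) = 11
  gamma.gen = sub(7, -7) = 14
  trace.gen = min2(7, 11) = 7
  core.gen = max2(14, 7) = 14

Second demand — change propagation:
  lexer.gen: re-runs because utils.txt 4->-6; new result -36.
  schema.gen: re-runs because lexer.gen 24->-36; new result 4.
  config.gen: re-runs because schema.gen 24->4; new result -4 (unchanged).
  index.gen: re-examined; everything it read last time is the same (amber.gen unchanged, config.gen unchanged) — cache 0 kept, no run.
  router.gen: re-examined; everything it read last time is the same (parser.gen unchanged, index.gen unchanged) — cache -8 kept, no run.
  opt.gen: re-examined; everything it read last time is the same (router.gen unchanged) — cache 8 kept, no run.
  shard.gen: re-examined; everything it read last time is the same (check.gen unchanged, opt.gen unchanged) — cache 7 kept, no run.
  driver.gen: re-examined; everything it read last time is the same (shard.gen unchanged, check.gen unchanged) — cache 7 kept, no run.
  cache.gen: re-examined; everything it read last time is the same (driver.gen unchanged, amber.gen unchanged) — cache 11 kept, no run.
  gamma.gen: re-examined; everything it read last time is the same (driver.gen unchanged, assets.gen unchanged) — cache 14 kept, no run.
  trace.gen: re-examined; everything it read last time is the same (check.gen unchanged, cache.gen unchanged) — cache 7 kept, no run.
  core.gen: re-examined; everything it read last time is the same (gamma.gen unchanged, trace.gen unchanged) — cache 14 kept, no run.

The important point: config.gen recomputes to an identical value, and the output ends up unchanged.

Dirty set: cache.gen, config.gen, core.gen, driver.gen, gamma.gen, index.gen, lexer.gen, opt.gen, router.gen, schema.gen, shard.gen, trace.gen.
Run set: config.gen, lexer.gen, schema.gen (3 run).
Re-examined without running (cache reused): cache.gen, core.gen, driver.gen, gamma.gen, index.gen, opt.gen, router.gen, shard.gen, trace.gen.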